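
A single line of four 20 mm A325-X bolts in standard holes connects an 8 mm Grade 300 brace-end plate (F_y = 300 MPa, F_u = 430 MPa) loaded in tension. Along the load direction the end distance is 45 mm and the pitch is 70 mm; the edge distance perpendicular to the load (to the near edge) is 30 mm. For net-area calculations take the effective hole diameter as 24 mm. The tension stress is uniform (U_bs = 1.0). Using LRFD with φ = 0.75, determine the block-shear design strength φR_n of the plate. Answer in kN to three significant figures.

311 kN

Shear plane L_v = 45 + 3·70 = 255 mm; A_gv = 255 × 8 = 2040 mm².
A_nv = (255 − 3.5·24) × 8 = 1368 mm².
A_nt = (30 − 0.5·24) × 8 = 144 mm².
0.6 F_u A_nv = 352.9 kN; 0.6 F_y A_gv = 367.2 kN → shear rupture governs the shear term.
R_n = 352.9 + 1.0 × 430 × 144 / 1000 = 414.9 kN.
Design strength φR_n = 0.75 × 414.9 = 311 kN.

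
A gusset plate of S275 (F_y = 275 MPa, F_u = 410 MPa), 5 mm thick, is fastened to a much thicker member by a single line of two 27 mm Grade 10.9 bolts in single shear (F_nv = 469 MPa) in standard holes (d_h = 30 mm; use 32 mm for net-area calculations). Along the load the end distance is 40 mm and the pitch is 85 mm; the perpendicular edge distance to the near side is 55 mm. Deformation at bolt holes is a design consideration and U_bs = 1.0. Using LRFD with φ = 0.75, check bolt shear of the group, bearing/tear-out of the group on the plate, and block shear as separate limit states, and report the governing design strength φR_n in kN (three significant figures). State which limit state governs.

131 kN (block shear governs)

Bolt shear: A_b = π·27²/4 = 572.6 mm²; R_n = 469 × 572.6 × 2 × 1 / 1000 = 537.1 kN → 0.75 × 537.1 = 403 kN.
Bearing: edge l_c = 25, r_n = 61.5 kN; interior l_c = 55, r_n = 132.8 kN; R_n = 61.5 + 1·132.8 = 194.3 kN → 146 kN.
Block shear: A_gv = 625, A_nv = 385, A_nt = 195 mm²; R_n = min(0.6F_uA_nv, 0.6F_yA_gv) + U_bs·F_u·A_nt = 174.7 kN → 131 kN.
Block shear governs: 131 kN.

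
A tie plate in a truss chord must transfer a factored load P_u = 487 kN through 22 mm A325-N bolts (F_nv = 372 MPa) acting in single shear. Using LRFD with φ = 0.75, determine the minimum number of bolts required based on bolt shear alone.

5 bolts

A_b = π·22²/4 = 380.1 mm².
Per-bolt design strength φR_n = 0.75 × 372 × 380.1 × 1 / 1000 = 106.1 kN.
n ≥ 487 / 106.1 = 4.592 → use 5 bolts.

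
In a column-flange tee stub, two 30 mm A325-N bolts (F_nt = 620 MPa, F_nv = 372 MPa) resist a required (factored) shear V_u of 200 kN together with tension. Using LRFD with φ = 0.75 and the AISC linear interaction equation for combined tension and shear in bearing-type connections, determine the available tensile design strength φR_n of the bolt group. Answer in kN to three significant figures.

A_b = π·30²/4 = 706.9 mm²; f_rv = 200 × 1000 / (2 × 706.9) = 141.5 MPa.
F'_nt = 1.3 F_nt − (F_nt / φF_nv) f_rv = 1.3·620 − (620/(0.75·372))·141.5 = 491.6 MPa, capped at F_nt → F'_nt = 491.6 MPa.
R_n = F'_nt · A_b · n = 491.6 × 706.9 × 2 / 1000 = 695 kN.
Design strength φR_n = 0.75 × 695 = 521 kN.

521 kN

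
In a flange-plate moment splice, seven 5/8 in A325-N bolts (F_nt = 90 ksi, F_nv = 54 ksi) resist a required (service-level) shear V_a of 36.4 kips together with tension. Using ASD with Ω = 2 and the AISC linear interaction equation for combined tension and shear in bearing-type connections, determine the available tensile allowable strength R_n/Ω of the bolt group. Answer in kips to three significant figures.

65 kips

A_b = π·0.625²/4 = 0.3068 in²; f_rv = 36.4 / (7 × 0.3068) = 16.95 ksi.
F'_nt = 1.3 F_nt − (Ω F_nt / F_nv) f_rv = 1.3·90 − (2·90/54)·16.95 = 60.5 ksi, capped at F_nt → F'_nt = 60.5 ksi.
R_n = F'_nt · A_b · n = 60.5 × 0.3068 × 7 = 129.9 kips.
Allowable strength R_n/Ω = 129.9 / 2 = 65 kips.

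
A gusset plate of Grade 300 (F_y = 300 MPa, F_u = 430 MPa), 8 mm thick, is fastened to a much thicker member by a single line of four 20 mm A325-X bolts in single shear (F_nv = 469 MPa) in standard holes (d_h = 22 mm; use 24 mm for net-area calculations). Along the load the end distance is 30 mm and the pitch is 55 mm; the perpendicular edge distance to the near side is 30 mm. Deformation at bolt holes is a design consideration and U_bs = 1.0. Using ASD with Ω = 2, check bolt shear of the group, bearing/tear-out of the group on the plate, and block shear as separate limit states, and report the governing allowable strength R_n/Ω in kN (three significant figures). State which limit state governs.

146 kN (block shear governs)

Bolt shear: A_b = π·20²/4 = 314.2 mm²; R_n = 469 × 314.2 × 4 × 1 / 1000 = 589.4 kN → 589.4 / 2 = 295 kN.
Bearing: edge l_c = 19, r_n = 78.43 kN; interior l_c = 33, r_n = 136.2 kN; R_n = 78.43 + 3·136.2 = 487.1 kN → 244 kN.
Block shear: A_gv = 1560, A_nv = 888, A_nt = 144 mm²; R_n = min(0.6F_uA_nv, 0.6F_yA_gv) + U_bs·F_u·A_nt = 291 kN → 146 kN.
Block shear governs: 146 kN.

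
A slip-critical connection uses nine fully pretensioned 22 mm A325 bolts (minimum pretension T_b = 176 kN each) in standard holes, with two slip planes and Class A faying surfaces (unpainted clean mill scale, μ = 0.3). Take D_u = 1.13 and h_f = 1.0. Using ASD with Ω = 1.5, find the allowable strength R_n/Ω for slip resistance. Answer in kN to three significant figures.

716 kN

R_n = μ · D_u · h_f · T_b · n_s · n_b = 0.3 × 1.13 × 1.0 × 176 × 2 × 9 = 1074 kN.
Allowable strength R_n/Ω = 1074 / 1.5 = 716 kN.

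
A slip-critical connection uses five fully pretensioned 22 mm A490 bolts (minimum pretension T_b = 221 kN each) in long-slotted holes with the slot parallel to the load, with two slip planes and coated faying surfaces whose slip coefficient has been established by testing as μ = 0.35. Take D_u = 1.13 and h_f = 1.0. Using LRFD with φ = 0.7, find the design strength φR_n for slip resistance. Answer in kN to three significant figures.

R_n = μ · D_u · h_f · T_b · n_s · n_b = 0.35 × 1.13 × 1.0 × 221 × 2 × 5 = 874.1 kN.
Design strength φR_n = 0.7 × 874.1 = 612 kN.

612 kN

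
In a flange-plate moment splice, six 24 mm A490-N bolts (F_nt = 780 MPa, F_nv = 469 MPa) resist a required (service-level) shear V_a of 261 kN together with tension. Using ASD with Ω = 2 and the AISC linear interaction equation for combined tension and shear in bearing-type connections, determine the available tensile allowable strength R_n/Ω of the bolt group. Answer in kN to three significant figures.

A_b = π·24²/4 = 452.4 mm²; f_rv = 261 × 1000 / (6 × 452.4) = 96.16 MPa.
F'_nt = 1.3 F_nt − (Ω F_nt / F_nv) f_rv = 1.3·780 − (2·780/469)·96.16 = 694.2 MPa, capped at F_nt → F'_nt = 694.2 MPa.
R_n = F'_nt · A_b · n = 694.2 × 452.4 × 6 / 1000 = 1884 kN.
Allowable strength R_n/Ω = 1884 / 2 = 942 kN.

942 kN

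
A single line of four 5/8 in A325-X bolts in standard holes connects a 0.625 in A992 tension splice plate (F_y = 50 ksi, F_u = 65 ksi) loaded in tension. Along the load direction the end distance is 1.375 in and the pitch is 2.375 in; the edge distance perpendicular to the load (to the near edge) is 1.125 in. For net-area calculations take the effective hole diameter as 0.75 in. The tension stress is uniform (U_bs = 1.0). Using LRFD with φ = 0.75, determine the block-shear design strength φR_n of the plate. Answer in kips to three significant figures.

Shear plane L_v = 1.375 + 3·2.375 = 8.5 in; A_gv = 8.5 × 0.625 = 5.312 in².
A_nv = (8.5 − 3.5·0.75) × 0.625 = 3.672 in².
A_nt = (1.125 − 0.5·0.75) × 0.625 = 0.4688 in².
0.6 F_u A_nv = 143.2 kips; 0.6 F_y A_gv = 159.4 kips → shear rupture governs the shear term.
R_n = 143.2 + 1.0 × 65 × 0.4688 = 173.7 kips.
Design strength φR_n = 0.75 × 173.7 = 130 kips.

130 kips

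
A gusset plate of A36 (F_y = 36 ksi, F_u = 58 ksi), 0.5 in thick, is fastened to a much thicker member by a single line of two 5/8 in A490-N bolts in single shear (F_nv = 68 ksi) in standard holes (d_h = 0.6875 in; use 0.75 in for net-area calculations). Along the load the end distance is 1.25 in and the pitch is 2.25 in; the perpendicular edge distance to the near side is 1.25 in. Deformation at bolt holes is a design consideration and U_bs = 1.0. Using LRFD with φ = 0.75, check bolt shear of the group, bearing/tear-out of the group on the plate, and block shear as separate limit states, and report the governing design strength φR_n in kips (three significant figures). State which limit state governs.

Bolt shear: A_b = π·0.625²/4 = 0.3068 in²; R_n = 68 × 0.3068 × 2 × 1 = 41.72 kips → 0.75 × 41.72 = 31.3 kips.
Bearing: edge l_c = 0.9062, r_n = 31.54 kips; interior l_c = 1.562, r_n = 43.5 kips; R_n = 31.54 + 1·43.5 = 75.04 kips → 56.3 kips.
Block shear: A_gv = 1.75, A_nv = 1.188, A_nt = 0.4375 in²; R_n = min(0.6F_uA_nv, 0.6F_yA_gv) + U_bs·F_u·A_nt = 63.17 kips → 47.4 kips.
Bolt shear governs: 31.3 kips.

31.3 kips (bolt shear governs)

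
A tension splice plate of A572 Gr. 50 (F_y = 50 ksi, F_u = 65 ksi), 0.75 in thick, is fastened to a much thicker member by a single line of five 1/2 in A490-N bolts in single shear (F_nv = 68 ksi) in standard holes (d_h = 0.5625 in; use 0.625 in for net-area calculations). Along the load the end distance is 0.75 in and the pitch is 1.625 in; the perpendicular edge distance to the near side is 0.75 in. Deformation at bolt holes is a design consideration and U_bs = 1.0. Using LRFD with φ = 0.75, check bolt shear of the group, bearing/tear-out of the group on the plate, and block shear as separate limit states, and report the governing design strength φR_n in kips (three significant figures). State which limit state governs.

50.1 kips (bolt shear governs)

Bolt shear: A_b = π·0.5²/4 = 0.1963 in²; R_n = 68 × 0.1963 × 5 × 1 = 66.76 kips → 0.75 × 66.76 = 50.1 kips.
Bearing: edge l_c = 0.4688, r_n = 27.42 kips; interior l_c = 1.062, r_n = 58.5 kips; R_n = 27.42 + 4·58.5 = 261.4 kips → 196 kips.
Block shear: A_gv = 5.438, A_nv = 3.328, A_nt = 0.3281 in²; R_n = min(0.6F_uA_nv, 0.6F_yA_gv) + U_bs·F_u·A_nt = 151.1 kips → 113 kips.
Bolt shear governs: 50.1 kips.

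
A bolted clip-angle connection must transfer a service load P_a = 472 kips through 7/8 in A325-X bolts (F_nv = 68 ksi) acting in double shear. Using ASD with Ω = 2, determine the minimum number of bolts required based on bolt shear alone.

A_b = π·0.875²/4 = 0.6013 in².
Per-bolt allowable strength R_n/Ω = 68 × 0.6013 × 2 / 2 = 40.89 kips.
n ≥ 472 / 40.89 = 11.54 → use 12 bolts.

12 bolts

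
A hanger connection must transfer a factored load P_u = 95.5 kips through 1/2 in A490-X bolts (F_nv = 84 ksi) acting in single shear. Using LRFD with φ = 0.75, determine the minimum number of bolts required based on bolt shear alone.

A_b = π·0.5²/4 = 0.1963 in².
Per-bolt design strength φR_n = 0.75 × 84 × 0.1963 × 1 = 12.37 kips.
n ≥ 95.5 / 12.37 = 7.72 → use 8 bolts.

8 bolts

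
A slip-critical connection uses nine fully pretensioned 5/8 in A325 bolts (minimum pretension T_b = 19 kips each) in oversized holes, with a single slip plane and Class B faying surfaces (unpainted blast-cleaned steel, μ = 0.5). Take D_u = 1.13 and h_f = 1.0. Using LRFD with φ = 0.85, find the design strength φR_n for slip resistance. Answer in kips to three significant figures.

82.1 kips

R_n = μ · D_u · h_f · T_b · n_s · n_b = 0.5 × 1.13 × 1.0 × 19 × 1 × 9 = 96.61 kips.
Design strength φR_n = 0.85 × 96.61 = 82.1 kips.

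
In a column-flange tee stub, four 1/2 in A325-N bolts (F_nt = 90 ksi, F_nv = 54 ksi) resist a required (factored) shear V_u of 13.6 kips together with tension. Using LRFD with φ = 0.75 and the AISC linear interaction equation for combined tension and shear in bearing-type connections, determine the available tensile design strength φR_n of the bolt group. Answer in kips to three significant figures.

A_b = π·0.5²/4 = 0.1963 in²; f_rv = 13.6 / (4 × 0.1963) = 17.32 ksi.
F'_nt = 1.3 F_nt − (F_nt / φF_nv) f_rv = 1.3·90 − (90/(0.75·54))·17.32 = 78.52 ksi, capped at F_nt → F'_nt = 78.52 ksi.
R_n = F'_nt · A_b · n = 78.52 × 0.1963 × 4 = 61.67 kips.
Design strength φR_n = 0.75 × 61.67 = 46.3 kips.

46.3 kips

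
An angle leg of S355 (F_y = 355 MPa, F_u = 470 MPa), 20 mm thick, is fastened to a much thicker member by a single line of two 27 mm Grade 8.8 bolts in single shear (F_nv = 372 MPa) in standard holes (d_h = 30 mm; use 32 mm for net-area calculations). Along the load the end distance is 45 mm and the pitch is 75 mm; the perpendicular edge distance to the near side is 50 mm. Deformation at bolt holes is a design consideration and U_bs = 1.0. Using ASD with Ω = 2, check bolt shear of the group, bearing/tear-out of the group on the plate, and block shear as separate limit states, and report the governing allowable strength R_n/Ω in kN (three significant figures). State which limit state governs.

Bolt shear: A_b = π·27²/4 = 572.6 mm²; R_n = 372 × 572.6 × 2 × 1 / 1000 = 426 kN → 426 / 2 = 213 kN.
Bearing: edge l_c = 30, r_n = 338.4 kN; interior l_c = 45, r_n = 507.6 kN; R_n = 338.4 + 1·507.6 = 846 kN → 423 kN.
Block shear: A_gv = 2400, A_nv = 1440, A_nt = 680 mm²; R_n = min(0.6F_uA_nv, 0.6F_yA_gv) + U_bs·F_u·A_nt = 725.7 kN → 363 kN.
Bolt shear governs: 213 kN.

213 kN (bolt shear governs)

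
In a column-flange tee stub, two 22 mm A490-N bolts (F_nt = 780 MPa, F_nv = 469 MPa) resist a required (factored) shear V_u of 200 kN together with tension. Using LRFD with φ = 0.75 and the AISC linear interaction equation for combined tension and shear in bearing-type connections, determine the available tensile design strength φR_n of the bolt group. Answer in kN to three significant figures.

246 kN

A_b = π·22²/4 = 380.1 mm²; f_rv = 200 × 1000 / (2 × 380.1) = 263.1 MPa.
F'_nt = 1.3 F_nt − (F_nt / φF_nv) f_rv = 1.3·780 − (780/(0.75·469))·263.1 = 430.7 MPa, capped at F_nt → F'_nt = 430.7 MPa.
R_n = F'_nt · A_b · n = 430.7 × 380.1 × 2 / 1000 = 327.4 kN.
Design strength φR_n = 0.75 × 327.4 = 246 kN.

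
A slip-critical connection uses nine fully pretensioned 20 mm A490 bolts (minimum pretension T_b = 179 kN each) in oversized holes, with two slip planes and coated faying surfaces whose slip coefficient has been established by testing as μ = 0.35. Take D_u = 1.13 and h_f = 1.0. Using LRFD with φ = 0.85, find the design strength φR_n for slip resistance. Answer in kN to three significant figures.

1080 kN

R_n = μ · D_u · h_f · T_b · n_s · n_b = 0.35 × 1.13 × 1.0 × 179 × 2 × 9 = 1274 kN.
Design strength φR_n = 0.85 × 1274 = 1080 kN.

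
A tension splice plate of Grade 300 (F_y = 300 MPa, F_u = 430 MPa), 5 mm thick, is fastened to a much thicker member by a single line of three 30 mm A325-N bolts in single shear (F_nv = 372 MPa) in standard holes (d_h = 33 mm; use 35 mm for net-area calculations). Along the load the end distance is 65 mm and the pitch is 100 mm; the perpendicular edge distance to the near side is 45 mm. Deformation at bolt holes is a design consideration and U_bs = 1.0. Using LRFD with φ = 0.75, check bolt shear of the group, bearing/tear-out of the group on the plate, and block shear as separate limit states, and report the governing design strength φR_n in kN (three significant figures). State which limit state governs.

216 kN (block shear governs)

Bolt shear: A_b = π·30²/4 = 706.9 mm²; R_n = 372 × 706.9 × 3 × 1 / 1000 = 788.9 kN → 0.75 × 788.9 = 592 kN.
Bearing: edge l_c = 48.5, r_n = 125.1 kN; interior l_c = 67, r_n = 154.8 kN; R_n = 125.1 + 2·154.8 = 434.7 kN → 326 kN.
Block shear: A_gv = 1325, A_nv = 887.5, A_nt = 137.5 mm²; R_n = min(0.6F_uA_nv, 0.6F_yA_gv) + U_bs·F_u·A_nt = 288.1 kN → 216 kN.
Block shear governs: 216 kN.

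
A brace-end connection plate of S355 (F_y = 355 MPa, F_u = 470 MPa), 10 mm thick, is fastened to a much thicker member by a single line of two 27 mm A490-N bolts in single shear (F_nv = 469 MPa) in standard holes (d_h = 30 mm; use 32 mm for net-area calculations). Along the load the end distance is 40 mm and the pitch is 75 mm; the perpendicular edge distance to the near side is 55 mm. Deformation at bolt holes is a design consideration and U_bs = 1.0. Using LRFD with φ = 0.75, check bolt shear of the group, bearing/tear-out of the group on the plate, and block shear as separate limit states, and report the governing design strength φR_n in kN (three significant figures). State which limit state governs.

279 kN (block shear governs)

Bolt shear: A_b = π·27²/4 = 572.6 mm²; R_n = 469 × 572.6 × 2 × 1 / 1000 = 537.1 kN → 0.75 × 537.1 = 403 kN.
Bearing: edge l_c = 25, r_n = 141 kN; interior l_c = 45, r_n = 253.8 kN; R_n = 141 + 1·253.8 = 394.8 kN → 296 kN.
Block shear: A_gv = 1150, A_nv = 670, A_nt = 390 mm²; R_n = min(0.6F_uA_nv, 0.6F_yA_gv) + U_bs·F_u·A_nt = 372.2 kN → 279 kN.
Block shear governs: 279 kN.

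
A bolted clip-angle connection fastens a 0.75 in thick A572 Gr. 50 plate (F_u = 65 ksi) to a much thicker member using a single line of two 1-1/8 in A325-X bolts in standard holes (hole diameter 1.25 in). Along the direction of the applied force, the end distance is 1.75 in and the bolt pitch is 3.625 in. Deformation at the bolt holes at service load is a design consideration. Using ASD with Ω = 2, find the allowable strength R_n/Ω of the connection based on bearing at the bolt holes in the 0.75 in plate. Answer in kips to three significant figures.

98.7 kips

Per bolt r_n = 1.2 l_c t F_u ≤ 2.4 d t F_u; upper limit = 2.4 × 1.125 × 0.75 × 65 = 131.6 kips.
Edge bolt: l_c = 1.75 − 1.25/2 = 1.125 in → 1.2 × 1.125 × 0.75 × 65 = 65.81 → r_n = 65.81 kips.
Interior bolts: l_c = 3.625 − 1.25 = 2.375 in → 1.2 × 2.375 × 0.75 × 65 = 138.9 → r_n = 131.6 kips.
R_n = 1 × 65.81 + 1 × 131.6 = 197.4 kips.
Allowable strength R_n/Ω = 197.4 / 2 = 98.7 kips.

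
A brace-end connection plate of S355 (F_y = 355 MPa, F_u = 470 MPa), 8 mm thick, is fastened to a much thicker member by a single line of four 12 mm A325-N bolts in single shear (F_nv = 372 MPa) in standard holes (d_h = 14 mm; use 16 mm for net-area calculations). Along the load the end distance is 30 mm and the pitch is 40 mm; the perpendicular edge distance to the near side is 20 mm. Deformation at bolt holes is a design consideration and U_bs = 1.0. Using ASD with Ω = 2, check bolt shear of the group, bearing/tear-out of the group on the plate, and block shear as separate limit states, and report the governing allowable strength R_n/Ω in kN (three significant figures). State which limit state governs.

Bolt shear: A_b = π·12²/4 = 113.1 mm²; R_n = 372 × 113.1 × 4 × 1 / 1000 = 168.3 kN → 168.3 / 2 = 84.1 kN.
Bearing: edge l_c = 23, r_n = 103.8 kN; interior l_c = 26, r_n = 108.3 kN; R_n = 103.8 + 3·108.3 = 428.6 kN → 214 kN.
Block shear: A_gv = 1200, A_nv = 752, A_nt = 96 mm²; R_n = min(0.6F_uA_nv, 0.6F_yA_gv) + U_bs·F_u·A_nt = 257.2 kN → 129 kN.
Bolt shear governs: 84.1 kN.

84.1 kN (bolt shear governs)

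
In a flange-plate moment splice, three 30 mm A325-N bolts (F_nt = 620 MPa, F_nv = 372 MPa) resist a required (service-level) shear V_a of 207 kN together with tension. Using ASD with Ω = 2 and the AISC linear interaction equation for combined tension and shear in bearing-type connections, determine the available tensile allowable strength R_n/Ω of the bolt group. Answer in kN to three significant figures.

510 kN

A_b = π·30²/4 = 706.9 mm²; f_rv = 207 × 1000 / (3 × 706.9) = 97.62 MPa.
F'_nt = 1.3 F_nt − (Ω F_nt / F_nv) f_rv = 1.3·620 − (2·620/372)·97.62 = 480.6 MPa, capped at F_nt → F'_nt = 480.6 MPa.
R_n = F'_nt · A_b · n = 480.6 × 706.9 × 3 / 1000 = 1019 kN.
Allowable strength R_n/Ω = 1019 / 2 = 510 kN.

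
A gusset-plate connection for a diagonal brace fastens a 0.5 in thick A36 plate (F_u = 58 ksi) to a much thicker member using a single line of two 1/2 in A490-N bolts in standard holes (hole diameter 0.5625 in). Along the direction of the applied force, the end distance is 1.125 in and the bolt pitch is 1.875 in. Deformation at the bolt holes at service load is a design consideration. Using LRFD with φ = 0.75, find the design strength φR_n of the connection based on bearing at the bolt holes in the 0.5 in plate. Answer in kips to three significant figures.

Per bolt r_n = 1.2 l_c t F_u ≤ 2.4 d t F_u; upper limit = 2.4 × 0.5 × 0.5 × 58 = 34.8 kips.
Edge bolt: l_c = 1.125 − 0.5625/2 = 0.8438 in → 1.2 × 0.8438 × 0.5 × 58 = 29.36 → r_n = 29.36 kips.
Interior bolts: l_c = 1.875 − 0.5625 = 1.312 in → 1.2 × 1.312 × 0.5 × 58 = 45.67 → r_n = 34.8 kips.
R_n = 1 × 29.36 + 1 × 34.8 = 64.16 kips.
Design strength φR_n = 0.75 × 64.16 = 48.1 kips.

48.1 kips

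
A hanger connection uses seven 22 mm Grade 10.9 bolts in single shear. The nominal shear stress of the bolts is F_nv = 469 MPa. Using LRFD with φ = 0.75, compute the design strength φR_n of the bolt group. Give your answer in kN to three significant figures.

936 kN

A_b = π × 22² / 4 = 380.1 mm².
R_n = F_nv · A_b · n · n_s = 469 × 380.1 × 7 × 1 / 1000 = 1248 kN.
Design strength φR_n = 0.75 × 1248 = 936 kN.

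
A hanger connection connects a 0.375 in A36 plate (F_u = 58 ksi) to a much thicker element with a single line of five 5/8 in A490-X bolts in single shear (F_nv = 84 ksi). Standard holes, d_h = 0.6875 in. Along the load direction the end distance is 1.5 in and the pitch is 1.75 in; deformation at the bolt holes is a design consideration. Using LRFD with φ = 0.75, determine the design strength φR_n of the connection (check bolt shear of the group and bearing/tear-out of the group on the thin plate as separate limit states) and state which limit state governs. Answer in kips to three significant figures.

Bolt shear: A_b = π·0.625²/4 = 0.3068 in²; R_n = 84 × 0.3068 × 5 × 1 = 128.9 kips → 0.75 × 128.9 = 96.6 kips.
Bearing (1.2 l_c t F_u ≤ 2.4 d t F_u): upper limit = 2.4·0.625·0.375·58 = 32.62 kips.
  Edge l_c = 1.5 − 0.6875/2 = 1.156 → r_n = 30.18 kips; interior l_c = 1.75 − 0.6875 = 1.062 → r_n = 27.73 kips.
  R_n,bearing = 1·30.18 + 4·27.73 = 141.1 kips → 0.75 × 141.1 = 106 kips.
Bolt shear governs: 96.6 kips.

96.6 kips (bolt shear governs)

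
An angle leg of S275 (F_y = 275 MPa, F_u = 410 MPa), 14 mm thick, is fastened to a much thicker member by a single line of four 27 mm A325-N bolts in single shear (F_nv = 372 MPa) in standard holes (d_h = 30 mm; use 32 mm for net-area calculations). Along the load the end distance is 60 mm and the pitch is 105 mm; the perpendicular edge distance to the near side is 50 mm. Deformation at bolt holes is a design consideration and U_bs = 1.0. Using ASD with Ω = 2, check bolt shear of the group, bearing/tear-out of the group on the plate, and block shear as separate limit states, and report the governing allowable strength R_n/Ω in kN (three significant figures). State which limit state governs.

426 kN (bolt shear governs)

Bolt shear: A_b = π·27²/4 = 572.6 mm²; R_n = 372 × 572.6 × 4 × 1 / 1000 = 852 kN → 852 / 2 = 426 kN.
Bearing: edge l_c = 45, r_n = 310 kN; interior l_c = 75, r_n = 372 kN; R_n = 310 + 3·372 = 1426 kN → 713 kN.
Block shear: A_gv = 5250, A_nv = 3682, A_nt = 476 mm²; R_n = min(0.6F_uA_nv, 0.6F_yA_gv) + U_bs·F_u·A_nt = 1061 kN → 531 kN.
Bolt shear governs: 426 kN.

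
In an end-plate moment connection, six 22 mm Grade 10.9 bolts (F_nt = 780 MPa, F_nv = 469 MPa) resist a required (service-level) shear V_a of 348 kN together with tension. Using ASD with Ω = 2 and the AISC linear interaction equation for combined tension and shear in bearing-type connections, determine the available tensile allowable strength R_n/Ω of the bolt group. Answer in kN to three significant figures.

A_b = π·22²/4 = 380.1 mm²; f_rv = 348 × 1000 / (6 × 380.1) = 152.6 MPa.
F'_nt = 1.3 F_nt − (Ω F_nt / F_nv) f_rv = 1.3·780 − (2·780/469)·152.6 = 506.5 MPa, capped at F_nt → F'_nt = 506.5 MPa.
R_n = F'_nt · A_b · n = 506.5 × 380.1 × 6 / 1000 = 1155 kN.
Allowable strength R_n/Ω = 1155 / 2 = 578 kN.

578 kN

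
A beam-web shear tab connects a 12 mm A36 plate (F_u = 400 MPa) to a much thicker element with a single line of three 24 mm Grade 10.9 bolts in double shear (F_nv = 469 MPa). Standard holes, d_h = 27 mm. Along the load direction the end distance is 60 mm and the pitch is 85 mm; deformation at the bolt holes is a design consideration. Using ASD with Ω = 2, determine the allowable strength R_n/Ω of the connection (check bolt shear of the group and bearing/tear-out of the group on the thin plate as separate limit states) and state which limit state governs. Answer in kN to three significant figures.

Bolt shear: A_b = π·24²/4 = 452.4 mm²; R_n = 469 × 452.4 × 3 × 2 / 1000 = 1273 kN → 1273 / 2 = 637 kN.
Bearing (1.2 l_c t F_u ≤ 2.4 d t F_u): upper limit = 2.4·24·12·400 / 1000 = 276.5 kN.
  Edge l_c = 60 − 27/2 = 46.5 → r_n = 267.8 kN; interior l_c = 85 − 27 = 58 → r_n = 276.5 kN.
  R_n,bearing = 1·267.8 + 2·276.5 = 820.8 kN → 820.8 / 2 = 410 kN.
Bearing governs: 410 kN.

410 kN (bearing governs)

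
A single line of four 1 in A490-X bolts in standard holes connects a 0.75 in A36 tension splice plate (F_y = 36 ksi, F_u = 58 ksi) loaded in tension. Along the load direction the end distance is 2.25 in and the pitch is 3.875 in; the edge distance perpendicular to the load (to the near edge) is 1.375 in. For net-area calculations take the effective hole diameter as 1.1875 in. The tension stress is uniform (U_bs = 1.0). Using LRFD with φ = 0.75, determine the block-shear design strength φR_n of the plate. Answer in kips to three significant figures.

194 kips

Shear plane L_v = 2.25 + 3·3.875 = 13.88 in; A_gv = 13.88 × 0.75 = 10.41 in².
A_nv = (13.88 − 3.5·1.1875) × 0.75 = 7.289 in².
A_nt = (1.375 − 0.5·1.1875) × 0.75 = 0.5859 in².
0.6 F_u A_nv = 253.7 kips; 0.6 F_y A_gv = 224.8 kips → shear yielding governs the shear term.
R_n = 224.8 + 1.0 × 58 × 0.5859 = 258.8 kips.
Design strength φR_n = 0.75 × 258.8 = 194 kips.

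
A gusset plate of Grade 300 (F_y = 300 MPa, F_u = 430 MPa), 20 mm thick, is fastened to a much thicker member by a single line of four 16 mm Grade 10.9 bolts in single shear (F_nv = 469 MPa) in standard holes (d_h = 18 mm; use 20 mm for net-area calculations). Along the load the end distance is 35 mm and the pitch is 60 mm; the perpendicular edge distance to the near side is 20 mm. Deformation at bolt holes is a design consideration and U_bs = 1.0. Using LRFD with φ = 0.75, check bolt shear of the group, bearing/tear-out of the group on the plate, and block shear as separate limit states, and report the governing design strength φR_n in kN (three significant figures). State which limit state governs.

283 kN (bolt shear governs)

Bolt shear: A_b = π·16²/4 = 201.1 mm²; R_n = 469 × 201.1 × 4 × 1 / 1000 = 377.2 kN → 0.75 × 377.2 = 283 kN.
Bearing: edge l_c = 26, r_n = 268.3 kN; interior l_c = 42, r_n = 330.2 kN; R_n = 268.3 + 3·330.2 = 1259 kN → 944 kN.
Block shear: A_gv = 4300, A_nv = 2900, A_nt = 200 mm²; R_n = min(0.6F_uA_nv, 0.6F_yA_gv) + U_bs·F_u·A_nt = 834.2 kN → 626 kN.
Bolt shear governs: 283 kN.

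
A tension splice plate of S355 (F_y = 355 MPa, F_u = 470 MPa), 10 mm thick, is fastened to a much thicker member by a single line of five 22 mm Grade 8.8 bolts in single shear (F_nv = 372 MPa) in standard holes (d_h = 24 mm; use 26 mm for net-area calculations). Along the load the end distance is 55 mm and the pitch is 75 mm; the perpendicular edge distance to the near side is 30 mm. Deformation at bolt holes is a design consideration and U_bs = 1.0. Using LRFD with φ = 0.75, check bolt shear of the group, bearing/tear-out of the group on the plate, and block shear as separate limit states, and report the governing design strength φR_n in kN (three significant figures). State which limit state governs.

530 kN (bolt shear governs)

Bolt shear: A_b = π·22²/4 = 380.1 mm²; R_n = 372 × 380.1 × 5 × 1 / 1000 = 707 kN → 0.75 × 707 = 530 kN.
Bearing: edge l_c = 43, r_n = 242.5 kN; interior l_c = 51, r_n = 248.2 kN; R_n = 242.5 + 4·248.2 = 1235 kN → 926 kN.
Block shear: A_gv = 3550, A_nv = 2380, A_nt = 170 mm²; R_n = min(0.6F_uA_nv, 0.6F_yA_gv) + U_bs·F_u·A_nt = 751.1 kN → 563 kN.
Bolt shear governs: 530 kN.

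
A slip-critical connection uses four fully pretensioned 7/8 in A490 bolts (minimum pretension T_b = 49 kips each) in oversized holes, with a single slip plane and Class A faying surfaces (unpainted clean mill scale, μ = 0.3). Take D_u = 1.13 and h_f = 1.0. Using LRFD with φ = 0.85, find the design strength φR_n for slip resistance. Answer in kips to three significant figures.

56.5 kips

R_n = μ · D_u · h_f · T_b · n_s · n_b = 0.3 × 1.13 × 1.0 × 49 × 1 × 4 = 66.44 kips.
Design strength φR_n = 0.85 × 66.44 = 56.5 kips.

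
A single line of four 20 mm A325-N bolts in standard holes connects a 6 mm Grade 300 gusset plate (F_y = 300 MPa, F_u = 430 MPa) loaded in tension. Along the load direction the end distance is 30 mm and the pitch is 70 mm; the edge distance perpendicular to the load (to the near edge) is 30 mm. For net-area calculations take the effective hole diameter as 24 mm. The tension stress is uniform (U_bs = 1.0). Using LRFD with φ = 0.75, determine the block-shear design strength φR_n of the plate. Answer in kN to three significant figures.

Shear plane L_v = 30 + 3·70 = 240 mm; A_gv = 240 × 6 = 1440 mm².
A_nv = (240 − 3.5·24) × 6 = 936 mm².
A_nt = (30 − 0.5·24) × 6 = 108 mm².
0.6 F_u A_nv = 241.5 kN; 0.6 F_y A_gv = 259.2 kN → shear rupture governs the shear term.
R_n = 241.5 + 1.0 × 430 × 108 / 1000 = 287.9 kN.
Design strength φR_n = 0.75 × 287.9 = 216 kN.

216 kN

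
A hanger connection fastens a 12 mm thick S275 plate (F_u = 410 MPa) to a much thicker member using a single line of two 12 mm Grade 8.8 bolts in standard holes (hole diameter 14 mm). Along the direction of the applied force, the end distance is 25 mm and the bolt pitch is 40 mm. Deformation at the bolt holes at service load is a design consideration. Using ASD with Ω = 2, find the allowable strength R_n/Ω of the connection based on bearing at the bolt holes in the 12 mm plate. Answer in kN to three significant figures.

Per bolt r_n = 1.2 l_c t F_u ≤ 2.4 d t F_u; upper limit = 2.4 × 12 × 12 × 410 / 1000 = 141.7 kN.
Edge bolt: l_c = 25 − 14/2 = 18 mm → 1.2 × 18 × 12 × 410 / 1000 = 106.3 → r_n = 106.3 kN.
Interior bolts: l_c = 40 − 14 = 26 mm → 1.2 × 26 × 12 × 410 / 1000 = 153.5 → r_n = 141.7 kN.
R_n = 1 × 106.3 + 1 × 141.7 = 248 kN.
Allowable strength R_n/Ω = 248 / 2 = 124 kN.

124 kN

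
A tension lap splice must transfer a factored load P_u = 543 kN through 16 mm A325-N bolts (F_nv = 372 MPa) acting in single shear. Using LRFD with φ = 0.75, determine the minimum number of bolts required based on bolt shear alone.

10 bolts

A_b = π·16²/4 = 201.1 mm².
Per-bolt design strength φR_n = 0.75 × 372 × 201.1 × 1 / 1000 = 56.1 kN.
n ≥ 543 / 56.1 = 9.68 → use 10 bolts.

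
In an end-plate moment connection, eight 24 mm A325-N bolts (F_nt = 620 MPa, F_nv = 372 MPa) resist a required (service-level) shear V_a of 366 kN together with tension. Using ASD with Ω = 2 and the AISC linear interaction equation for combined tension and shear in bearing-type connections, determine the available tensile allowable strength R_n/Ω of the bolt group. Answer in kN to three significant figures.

849 kN

A_b = π·24²/4 = 452.4 mm²; f_rv = 366 × 1000 / (8 × 452.4) = 101.1 MPa.
F'_nt = 1.3 F_nt − (Ω F_nt / F_nv) f_rv = 1.3·620 − (2·620/372)·101.1 = 468.9 MPa, capped at F_nt → F'_nt = 468.9 MPa.
R_n = F'_nt · A_b · n = 468.9 × 452.4 × 8 / 1000 = 1697 kN.
Allowable strength R_n/Ω = 1697 / 2 = 849 kN.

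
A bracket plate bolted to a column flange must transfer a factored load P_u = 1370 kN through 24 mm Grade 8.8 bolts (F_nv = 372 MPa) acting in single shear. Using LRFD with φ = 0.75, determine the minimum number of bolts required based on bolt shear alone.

11 bolts

A_b = π·24²/4 = 452.4 mm².
Per-bolt design strength φR_n = 0.75 × 372 × 452.4 × 1 / 1000 = 126.2 kN.
n ≥ 1370 / 126.2 = 10.85 → use 11 bolts.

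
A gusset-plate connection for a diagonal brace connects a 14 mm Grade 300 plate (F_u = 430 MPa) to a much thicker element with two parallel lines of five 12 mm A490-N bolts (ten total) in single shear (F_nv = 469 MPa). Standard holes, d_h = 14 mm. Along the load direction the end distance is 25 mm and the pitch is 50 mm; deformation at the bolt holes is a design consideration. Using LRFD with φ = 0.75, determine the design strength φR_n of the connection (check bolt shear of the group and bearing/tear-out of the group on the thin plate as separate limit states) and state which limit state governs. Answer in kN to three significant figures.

398 kN (bolt shear governs)

Bolt shear: A_b = π·12²/4 = 113.1 mm²; R_n = 469 × 113.1 × 10 × 1 / 1000 = 530.4 kN → 0.75 × 530.4 = 398 kN.
Bearing (1.2 l_c t F_u ≤ 2.4 d t F_u): upper limit = 2.4·12·14·430 / 1000 = 173.4 kN.
  Edge l_c = 25 − 14/2 = 18 → r_n = 130 kN; interior l_c = 50 − 14 = 36 → r_n = 173.4 kN.
  R_n,bearing = 2·130 + 8·173.4 = 1647 kN → 0.75 × 1647 = 1240 kN.
Bolt shear governs: 398 kN.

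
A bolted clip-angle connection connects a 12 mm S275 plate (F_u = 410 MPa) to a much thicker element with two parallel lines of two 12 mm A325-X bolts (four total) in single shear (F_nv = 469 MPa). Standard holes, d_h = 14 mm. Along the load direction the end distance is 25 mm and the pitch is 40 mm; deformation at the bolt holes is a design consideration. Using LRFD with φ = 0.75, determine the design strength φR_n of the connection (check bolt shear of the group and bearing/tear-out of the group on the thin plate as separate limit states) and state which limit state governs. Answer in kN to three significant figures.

Bolt shear: A_b = π·12²/4 = 113.1 mm²; R_n = 469 × 113.1 × 4 × 1 / 1000 = 212.2 kN → 0.75 × 212.2 = 159 kN.
Bearing (1.2 l_c t F_u ≤ 2.4 d t F_u): upper limit = 2.4·12·12·410 / 1000 = 141.7 kN.
  Edge l_c = 25 − 14/2 = 18 → r_n = 106.3 kN; interior l_c = 40 − 14 = 26 → r_n = 141.7 kN.
  R_n,bearing = 2·106.3 + 2·141.7 = 495.9 kN → 0.75 × 495.9 = 372 kN.
Bolt shear governs: 159 kN.

159 kN (bolt shear governs)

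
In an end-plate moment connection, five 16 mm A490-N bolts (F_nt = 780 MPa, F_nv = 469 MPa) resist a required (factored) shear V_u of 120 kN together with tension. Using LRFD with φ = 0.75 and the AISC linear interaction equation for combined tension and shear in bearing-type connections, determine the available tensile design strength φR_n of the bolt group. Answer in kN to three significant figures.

A_b = π·16²/4 = 201.1 mm²; f_rv = 120 × 1000 / (5 × 201.1) = 119.4 MPa.
F'_nt = 1.3 F_nt − (F_nt / φF_nv) f_rv = 1.3·780 − (780/(0.75·469))·119.4 = 749.3 MPa, capped at F_nt → F'_nt = 749.3 MPa.
R_n = F'_nt · A_b · n = 749.3 × 201.1 × 5 / 1000 = 753.3 kN.
Design strength φR_n = 0.75 × 753.3 = 565 kN.

565 kN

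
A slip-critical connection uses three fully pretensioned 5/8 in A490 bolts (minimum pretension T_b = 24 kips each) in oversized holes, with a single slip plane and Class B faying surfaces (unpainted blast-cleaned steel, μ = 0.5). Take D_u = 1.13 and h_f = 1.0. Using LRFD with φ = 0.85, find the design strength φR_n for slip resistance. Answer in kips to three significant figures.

34.6 kips

R_n = μ · D_u · h_f · T_b · n_s · n_b = 0.5 × 1.13 × 1.0 × 24 × 1 × 3 = 40.68 kips.
Design strength φR_n = 0.85 × 40.68 = 34.6 kips.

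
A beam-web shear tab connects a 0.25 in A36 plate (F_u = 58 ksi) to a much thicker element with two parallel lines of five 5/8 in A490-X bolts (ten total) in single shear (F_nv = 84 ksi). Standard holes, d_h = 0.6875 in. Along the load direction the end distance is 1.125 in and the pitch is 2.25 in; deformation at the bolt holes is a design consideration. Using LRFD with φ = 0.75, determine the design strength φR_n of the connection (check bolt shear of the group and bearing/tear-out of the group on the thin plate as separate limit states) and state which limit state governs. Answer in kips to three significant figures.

Bolt shear: A_b = π·0.625²/4 = 0.3068 in²; R_n = 84 × 0.3068 × 10 × 1 = 257.7 kips → 0.75 × 257.7 = 193 kips.
Bearing (1.2 l_c t F_u ≤ 2.4 d t F_u): upper limit = 2.4·0.625·0.25·58 = 21.75 kips.
  Edge l_c = 1.125 − 0.6875/2 = 0.7812 → r_n = 13.59 kips; interior l_c = 2.25 − 0.6875 = 1.562 → r_n = 21.75 kips.
  R_n,bearing = 2·13.59 + 8·21.75 = 201.2 kips → 0.75 × 201.2 = 151 kips.
Bearing governs: 151 kips.

151 kips (bearing governs)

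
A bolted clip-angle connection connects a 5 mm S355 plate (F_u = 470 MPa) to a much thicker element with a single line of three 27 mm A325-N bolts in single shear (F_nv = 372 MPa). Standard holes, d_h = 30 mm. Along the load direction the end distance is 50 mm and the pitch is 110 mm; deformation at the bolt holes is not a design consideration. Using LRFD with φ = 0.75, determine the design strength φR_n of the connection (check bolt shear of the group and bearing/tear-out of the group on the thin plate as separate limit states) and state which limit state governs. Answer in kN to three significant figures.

378 kN (bearing governs)

Bolt shear: A_b = π·27²/4 = 572.6 mm²; R_n = 372 × 572.6 × 3 × 1 / 1000 = 639 kN → 0.75 × 639 = 479 kN.
Bearing (1.5 l_c t F_u ≤ 3.0 d t F_u): upper limit = 3.0·27·5·470 / 1000 = 190.3 kN.
  Edge l_c = 50 − 30/2 = 35 → r_n = 123.4 kN; interior l_c = 110 − 30 = 80 → r_n = 190.3 kN.
  R_n,bearing = 1·123.4 + 2·190.3 = 504.1 kN → 0.75 × 504.1 = 378 kN.
Bearing governs: 378 kN.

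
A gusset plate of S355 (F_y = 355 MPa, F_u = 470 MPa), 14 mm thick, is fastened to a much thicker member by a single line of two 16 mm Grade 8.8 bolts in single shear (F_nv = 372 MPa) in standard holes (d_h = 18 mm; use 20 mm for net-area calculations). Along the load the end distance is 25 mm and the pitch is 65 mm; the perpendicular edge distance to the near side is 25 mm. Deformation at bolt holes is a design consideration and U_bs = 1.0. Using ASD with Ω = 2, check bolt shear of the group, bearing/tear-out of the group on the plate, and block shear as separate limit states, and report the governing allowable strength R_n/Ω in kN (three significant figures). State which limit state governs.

74.8 kN (bolt shear governs)

Bolt shear: A_b = π·16²/4 = 201.1 mm²; R_n = 372 × 201.1 × 2 × 1 / 1000 = 149.6 kN → 149.6 / 2 = 74.8 kN.
Bearing: edge l_c = 16, r_n = 126.3 kN; interior l_c = 47, r_n = 252.7 kN; R_n = 126.3 + 1·252.7 = 379 kN → 190 kN.
Block shear: A_gv = 1260, A_nv = 840, A_nt = 210 mm²; R_n = min(0.6F_uA_nv, 0.6F_yA_gv) + U_bs·F_u·A_nt = 335.6 kN → 168 kN.
Bolt shear governs: 74.8 kN.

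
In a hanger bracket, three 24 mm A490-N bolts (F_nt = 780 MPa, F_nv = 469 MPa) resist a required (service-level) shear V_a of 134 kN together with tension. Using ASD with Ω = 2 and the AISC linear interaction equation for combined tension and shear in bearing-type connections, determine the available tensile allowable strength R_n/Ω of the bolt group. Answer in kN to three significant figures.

A_b = π·24²/4 = 452.4 mm²; f_rv = 134 × 1000 / (3 × 452.4) = 98.74 MPa.
F'_nt = 1.3 F_nt − (Ω F_nt / F_nv) f_rv = 1.3·780 − (2·780/469)·98.74 = 685.6 MPa, capped at F_nt → F'_nt = 685.6 MPa.
R_n = F'_nt · A_b · n = 685.6 × 452.4 × 3 / 1000 = 930.5 kN.
Allowable strength R_n/Ω = 930.5 / 2 = 465 kN.

465 kN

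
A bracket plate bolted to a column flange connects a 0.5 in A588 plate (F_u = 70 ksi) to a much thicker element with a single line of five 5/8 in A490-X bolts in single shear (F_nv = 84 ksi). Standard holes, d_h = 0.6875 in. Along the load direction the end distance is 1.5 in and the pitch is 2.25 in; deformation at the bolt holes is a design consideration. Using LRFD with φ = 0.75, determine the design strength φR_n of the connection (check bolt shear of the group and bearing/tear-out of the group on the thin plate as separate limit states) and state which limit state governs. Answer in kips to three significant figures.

Bolt shear: A_b = π·0.625²/4 = 0.3068 in²; R_n = 84 × 0.3068 × 5 × 1 = 128.9 kips → 0.75 × 128.9 = 96.6 kips.
Bearing (1.2 l_c t F_u ≤ 2.4 d t F_u): upper limit = 2.4·0.625·0.5·70 = 52.5 kips.
  Edge l_c = 1.5 − 0.6875/2 = 1.156 → r_n = 48.56 kips; interior l_c = 2.25 − 0.6875 = 1.562 → r_n = 52.5 kips.
  R_n,bearing = 1·48.56 + 4·52.5 = 258.6 kips → 0.75 × 258.6 = 194 kips.
Bolt shear governs: 96.6 kips.

96.6 kips (bolt shear governs)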